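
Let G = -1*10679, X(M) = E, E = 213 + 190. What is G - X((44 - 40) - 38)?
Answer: -11082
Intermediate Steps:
E = 403
X(M) = 403
G = -10679
G - X((44 - 40) - 38) = -10679 - 1*403 = -10679 - 403 = -11082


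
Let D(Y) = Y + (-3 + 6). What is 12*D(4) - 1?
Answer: 83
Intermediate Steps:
D(Y) = 3 + Y (D(Y) = Y + 3 = 3 + Y)
12*D(4) - 1 = 12*(3 + 4) - 1 = 12*7 - 1 = 84 - 1 = 83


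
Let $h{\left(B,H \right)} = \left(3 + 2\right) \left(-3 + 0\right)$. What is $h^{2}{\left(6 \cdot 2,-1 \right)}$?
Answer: $225$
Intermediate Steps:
$h{\left(B,H \right)} = -15$ ($h{\left(B,H \right)} = 5 \left(-3\right) = -15$)
$h^{2}{\left(6 \cdot 2,-1 \right)} = \left(-15\right)^{2} = 225$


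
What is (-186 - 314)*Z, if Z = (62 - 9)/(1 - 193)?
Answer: 6625/48 ≈ 138.02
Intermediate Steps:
Z = -53/192 (Z = 53/(-192) = 53*(-1/192) = -53/192 ≈ -0.27604)
(-186 - 314)*Z = (-186 - 314)*(-53/192) = -500*(-53/192) = 6625/48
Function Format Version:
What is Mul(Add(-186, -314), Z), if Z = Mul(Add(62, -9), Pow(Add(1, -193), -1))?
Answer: Rational(6625, 48) ≈ 138.02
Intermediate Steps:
Z = Rational(-53, 192) (Z = Mul(53, Pow(-192, -1)) = Mul(53, Rational(-1, 192)) = Rational(-53, 192) ≈ -0.27604)
Mul(Add(-186, -314), Z) = Mul(Add(-186, -314), Rational(-53, 192)) = Mul(-500, Rational(-53, 192)) = Rational(6625, 48)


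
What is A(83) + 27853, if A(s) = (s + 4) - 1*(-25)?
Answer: 27965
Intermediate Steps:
A(s) = 29 + s (A(s) = (4 + s) + 25 = 29 + s)
A(83) + 27853 = (29 + 83) + 27853 = 112 + 27853 = 27965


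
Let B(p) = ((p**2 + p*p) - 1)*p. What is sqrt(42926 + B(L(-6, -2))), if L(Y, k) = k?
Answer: 12*sqrt(298) ≈ 207.15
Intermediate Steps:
B(p) = p*(-1 + 2*p**2) (B(p) = ((p**2 + p**2) - 1)*p = (2*p**2 - 1)*p = (-1 + 2*p**2)*p = p*(-1 + 2*p**2))
sqrt(42926 + B(L(-6, -2))) = sqrt(42926 + (-1*(-2) + 2*(-2)**3)) = sqrt(42926 + (2 + 2*(-8))) = sqrt(42926 + (2 - 16)) = sqrt(42926 - 14) = sqrt(42912) = 12*sqrt(298)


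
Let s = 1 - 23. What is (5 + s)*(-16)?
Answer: 272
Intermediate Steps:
s = -22
(5 + s)*(-16) = (5 - 22)*(-16) = -17*(-16) = 272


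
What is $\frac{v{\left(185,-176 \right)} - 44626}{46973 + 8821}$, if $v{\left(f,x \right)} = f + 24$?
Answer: $- \frac{44417}{55794} \approx -0.79609$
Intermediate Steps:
$v{\left(f,x \right)} = 24 + f$
$\frac{v{\left(185,-176 \right)} - 44626}{46973 + 8821} = \frac{\left(24 + 185\right) - 44626}{46973 + 8821} = \frac{209 - 44626}{55794} = \left(-44417\right) \frac{1}{55794} = - \frac{44417}{55794}$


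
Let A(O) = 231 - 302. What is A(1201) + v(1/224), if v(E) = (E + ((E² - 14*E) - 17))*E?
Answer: -798855007/11239424 ≈ -71.076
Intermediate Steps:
A(O) = -71
v(E) = E*(-17 + E² - 13*E) (v(E) = (E + (-17 + E² - 14*E))*E = (-17 + E² - 13*E)*E = E*(-17 + E² - 13*E))
A(1201) + v(1/224) = -71 + (-17 + (1/224)² - 13/224)/224 = -71 + (-17 + (1/224)² - 13*1/224)/224 = -71 + (-17 + 1/50176 - 13/224)/224 = -71 + (1/224)*(-855903/50176) = -71 - 855903/11239424 = -798855007/11239424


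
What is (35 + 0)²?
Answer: 1225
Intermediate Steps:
(35 + 0)² = 35² = 1225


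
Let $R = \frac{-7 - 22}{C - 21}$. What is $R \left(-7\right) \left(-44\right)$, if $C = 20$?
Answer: $8932$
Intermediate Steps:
$R = 29$ ($R = \frac{-7 - 22}{20 - 21} = - \frac{29}{-1} = \left(-29\right) \left(-1\right) = 29$)
$R \left(-7\right) \left(-44\right) = 29 \left(-7\right) \left(-44\right) = \left(-203\right) \left(-44\right) = 8932$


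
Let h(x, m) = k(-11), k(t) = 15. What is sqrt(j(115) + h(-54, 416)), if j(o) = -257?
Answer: 11*I*sqrt(2) ≈ 15.556*I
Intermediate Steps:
h(x, m) = 15
sqrt(j(115) + h(-54, 416)) = sqrt(-257 + 15) = sqrt(-242) = 11*I*sqrt(2)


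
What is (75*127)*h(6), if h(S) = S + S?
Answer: 114300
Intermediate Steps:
h(S) = 2*S
(75*127)*h(6) = (75*127)*(2*6) = 9525*12 = 114300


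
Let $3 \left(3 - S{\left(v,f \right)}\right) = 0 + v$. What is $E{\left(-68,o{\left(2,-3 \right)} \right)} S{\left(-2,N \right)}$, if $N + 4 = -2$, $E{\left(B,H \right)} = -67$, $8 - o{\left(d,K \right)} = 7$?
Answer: $- \frac{737}{3} \approx -245.67$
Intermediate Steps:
$o{\left(d,K \right)} = 1$ ($o{\left(d,K \right)} = 8 - 7 = 1$)
$N = -6$ ($N = -4 - 2 = -6$)
$S{\left(v,f \right)} = 3 - \frac{v}{3}$ ($S{\left(v,f \right)} = 3 - \frac{0 + v}{3} = 3 - \frac{v}{3}$)
$E{\left(-68,o{\left(2,-3 \right)} \right)} S{\left(-2,N \right)} = - 67 \left(3 - - \frac{2}{3}\right) = - 67 \left(3 + \frac{2}{3}\right) = \left(-67\right) \frac{11}{3} = - \frac{737}{3}$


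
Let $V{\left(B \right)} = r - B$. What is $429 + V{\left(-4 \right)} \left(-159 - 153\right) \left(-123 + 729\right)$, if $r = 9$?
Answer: $-2457507$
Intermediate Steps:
$V{\left(B \right)} = 9 - B$
$429 + V{\left(-4 \right)} \left(-159 - 153\right) \left(-123 + 729\right) = 429 + \left(9 - -4\right) \left(-159 - 153\right) \left(-123 + 729\right) = 429 + \left(9 + 4\right) \left(\left(-312\right) 606\right) = 429 + 13 \left(-189072\right) = 429 - 2457936 = -2457507$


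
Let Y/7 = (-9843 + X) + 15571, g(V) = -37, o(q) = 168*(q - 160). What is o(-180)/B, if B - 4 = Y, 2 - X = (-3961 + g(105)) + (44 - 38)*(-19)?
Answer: -9520/11483 ≈ -0.82905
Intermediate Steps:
o(q) = -26880 + 168*q (o(q) = 168*(-160 + q) = -26880 + 168*q)
X = 4114 (X = 2 - ((-3961 - 37) + (44 - 38)*(-19)) = 2 - (-3998 + 6*(-19)) = 2 - (-3998 - 114) = 2 - 1*(-4112) = 2 + 4112 = 4114)
Y = 68894 (Y = 7*((-9843 + 4114) + 15571) = 7*(-5729 + 15571) = 7*9842 = 68894)
B = 68898 (B = 4 + 68894 = 68898)
o(-180)/B = (-26880 + 168*(-180))/68898 = (-26880 - 30240)*(1/68898) = -57120*1/68898 = -9520/11483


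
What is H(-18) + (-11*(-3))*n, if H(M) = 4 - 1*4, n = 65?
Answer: 2145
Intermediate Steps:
H(M) = 0 (H(M) = 4 - 4 = 0)
H(-18) + (-11*(-3))*n = 0 - 11*(-3)*65 = 0 + 33*65 = 0 + 2145 = 2145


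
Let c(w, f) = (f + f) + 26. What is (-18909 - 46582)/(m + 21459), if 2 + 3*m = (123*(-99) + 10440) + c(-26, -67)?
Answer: -196473/62530 ≈ -3.1421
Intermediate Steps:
c(w, f) = 26 + 2*f (c(w, f) = 2*f + 26 = 26 + 2*f)
m = -1847/3 (m = -⅔ + ((123*(-99) + 10440) + (26 + 2*(-67)))/3 = -⅔ + ((-12177 + 10440) + (26 - 134))/3 = -⅔ + (-1737 - 108)/3 = -⅔ + (⅓)*(-1845) = -⅔ - 615 = -1847/3 ≈ -615.67)
(-18909 - 46582)/(m + 21459) = (-18909 - 46582)/(-1847/3 + 21459) = -65491/62530/3 = -65491*3/62530 = -196473/62530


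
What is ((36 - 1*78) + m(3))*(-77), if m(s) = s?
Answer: 3003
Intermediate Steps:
((36 - 1*78) + m(3))*(-77) = ((36 - 1*78) + 3)*(-77) = ((36 - 78) + 3)*(-77) = (-42 + 3)*(-77) = -39*(-77) = 3003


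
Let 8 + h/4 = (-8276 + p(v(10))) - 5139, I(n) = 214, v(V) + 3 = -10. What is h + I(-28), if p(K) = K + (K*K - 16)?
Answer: -52918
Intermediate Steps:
v(V) = -13 (v(V) = -3 - 10 = -13)
p(K) = -16 + K + K² (p(K) = K + (K² - 16) = K + (-16 + K²) = -16 + K + K²)
h = -53132 (h = -32 + 4*((-8276 + (-16 - 13 + (-13)²)) - 5139) = -32 + 4*((-8276 + (-16 - 13 + 169)) - 5139) = -32 + 4*((-8276 + 140) - 5139) = -32 + 4*(-8136 - 5139) = -32 + 4*(-13275) = -32 - 53100 = -53132)
h + I(-28) = -53132 + 214 = -52918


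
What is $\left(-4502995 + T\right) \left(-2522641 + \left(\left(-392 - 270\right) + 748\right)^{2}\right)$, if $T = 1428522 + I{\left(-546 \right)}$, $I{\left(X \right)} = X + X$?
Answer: $7735799488425$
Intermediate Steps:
$I{\left(X \right)} = 2 X$
$T = 1427430$ ($T = 1428522 + 2 \left(-546\right) = 1428522 - 1092 = 1427430$)
$\left(-4502995 + T\right) \left(-2522641 + \left(\left(-392 - 270\right) + 748\right)^{2}\right) = \left(-4502995 + 1427430\right) \left(-2522641 + \left(\left(-392 - 270\right) + 748\right)^{2}\right) = - 3075565 \left(-2522641 + \left(\left(-392 - 270\right) + 748\right)^{2}\right) = - 3075565 \left(-2522641 + \left(-662 + 748\right)^{2}\right) = - 3075565 \left(-2522641 + 86^{2}\right) = - 3075565 \left(-2522641 + 7396\right) = \left(-3075565\right) \left(-2515245\right) = 7735799488425$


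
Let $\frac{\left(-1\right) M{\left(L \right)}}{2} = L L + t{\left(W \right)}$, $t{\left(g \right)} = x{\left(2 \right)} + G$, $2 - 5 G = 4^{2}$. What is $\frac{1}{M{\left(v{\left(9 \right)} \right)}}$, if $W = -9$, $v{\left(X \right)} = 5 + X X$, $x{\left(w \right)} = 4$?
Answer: $- \frac{5}{73972} \approx -6.7593 \cdot 10^{-5}$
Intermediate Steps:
$G = - \frac{14}{5}$ ($G = \frac{2}{5} - \frac{4^{2}}{5} = \frac{2}{5} - \frac{16}{5} = - \frac{14}{5} \approx -2.8$)
$v{\left(X \right)} = 5 + X^{2}$
$t{\left(g \right)} = \frac{6}{5}$ ($t{\left(g \right)} = 4 - \frac{14}{5} = \frac{6}{5}$)
$M{\left(L \right)} = - \frac{12}{5} - 2 L^{2}$ ($M{\left(L \right)} = - 2 \left(L L + \frac{6}{5}\right) = - 2 \left(L^{2} + \frac{6}{5}\right) = - 2 \left(\frac{6}{5} + L^{2}\right) = - \frac{12}{5} - 2 L^{2}$)
$\frac{1}{M{\left(v{\left(9 \right)} \right)}} = \frac{1}{- \frac{12}{5} - 2 \left(5 + 9^{2}\right)^{2}} = \frac{1}{- \frac{12}{5} - 2 \left(5 + 81\right)^{2}} = \frac{1}{- \frac{12}{5} - 2 \cdot 86^{2}} = \frac{1}{- \frac{12}{5} - 14792} = \frac{1}{- \frac{73972}{5}} = - \frac{5}{73972}$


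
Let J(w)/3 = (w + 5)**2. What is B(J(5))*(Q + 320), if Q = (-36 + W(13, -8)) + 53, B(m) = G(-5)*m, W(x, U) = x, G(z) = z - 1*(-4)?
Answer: -105000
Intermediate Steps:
G(z) = 4 + z (G(z) = z + 4 = 4 + z)
J(w) = 3*(5 + w)**2 (J(w) = 3*(w + 5)**2 = 3*(5 + w)**2)
B(m) = -m (B(m) = (4 - 5)*m = -m)
Q = 30 (Q = (-36 + 13) + 53 = -23 + 53 = 30)
B(J(5))*(Q + 320) = (-3*(5 + 5)**2)*(30 + 320) = -3*10**2*350 = -3*100*350 = -1*300*350 = -300*350 = -105000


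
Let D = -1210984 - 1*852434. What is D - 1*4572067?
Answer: -6635485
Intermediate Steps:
D = -2063418 (D = -1210984 - 852434 = -2063418)
D - 1*4572067 = -2063418 - 1*4572067 = -2063418 - 4572067 = -6635485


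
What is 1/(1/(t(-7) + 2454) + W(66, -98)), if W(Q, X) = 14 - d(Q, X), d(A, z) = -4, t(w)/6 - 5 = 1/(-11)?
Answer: 27318/491735 ≈ 0.055554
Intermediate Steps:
t(w) = 324/11 (t(w) = 30 + 6/(-11) = 30 + 6*(-1/11) = 30 - 6/11 = 324/11)
W(Q, X) = 18 (W(Q, X) = 14 - 1*(-4) = 14 + 4 = 18)
1/(1/(t(-7) + 2454) + W(66, -98)) = 1/(1/(324/11 + 2454) + 18) = 1/(1/(27318/11) + 18) = 1/(11/27318 + 18) = 1/(491735/27318) = 27318/491735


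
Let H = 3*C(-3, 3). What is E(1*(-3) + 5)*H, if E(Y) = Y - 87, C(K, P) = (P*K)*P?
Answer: 6885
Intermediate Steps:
C(K, P) = K*P² (C(K, P) = (K*P)*P = K*P²)
H = -81 (H = 3*(-3*3²) = 3*(-3*9) = 3*(-27) = -81)
E(Y) = -87 + Y
E(1*(-3) + 5)*H = (-87 + (1*(-3) + 5))*(-81) = (-87 + (-3 + 5))*(-81) = (-87 + 2)*(-81) = -85*(-81) = 6885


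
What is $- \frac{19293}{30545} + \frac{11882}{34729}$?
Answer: $- \frac{307090907}{1060797305} \approx -0.28949$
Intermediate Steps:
$- \frac{19293}{30545} + \frac{11882}{34729} = - \frac{307090907}{1060797305}$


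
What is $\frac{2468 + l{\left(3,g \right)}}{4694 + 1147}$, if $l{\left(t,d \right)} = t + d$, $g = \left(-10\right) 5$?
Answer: $\frac{269}{649} \approx 0.41448$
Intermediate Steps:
$g = -50$
$l{\left(t,d \right)} = d + t$
$\frac{2468 + l{\left(3,g \right)}}{4694 + 1147} = \frac{2468 + \left(-50 + 3\right)}{4694 + 1147} = \frac{2468 - 47}{5841} = 2421 \cdot \frac{1}{5841} = \frac{269}{649}$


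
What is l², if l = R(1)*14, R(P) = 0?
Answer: 0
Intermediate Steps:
l = 0 (l = 0*14 = 0)
l² = 0² = 0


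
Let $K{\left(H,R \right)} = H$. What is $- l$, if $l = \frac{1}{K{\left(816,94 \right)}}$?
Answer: $- \frac{1}{816} \approx -0.0012255$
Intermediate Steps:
$l = \frac{1}{816} \approx 0.0012255$
$- l = \left(-1\right) \frac{1}{816} = - \frac{1}{816}$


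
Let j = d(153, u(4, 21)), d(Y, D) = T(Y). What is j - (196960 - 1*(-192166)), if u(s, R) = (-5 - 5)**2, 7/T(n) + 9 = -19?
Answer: -1556505/4 ≈ -3.8913e+5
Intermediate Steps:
T(n) = -1/4 (T(n) = 7/(-9 - 19) = 7/(-28) = 7*(-1/28) = -1/4)
u(s, R) = 100 (u(s, R) = (-10)**2 = 100)
d(Y, D) = -1/4
j = -1/4 ≈ -0.25000
j - (196960 - 1*(-192166)) = -1/4 - (196960 - 1*(-192166)) = -1/4 - (196960 + 192166) = -1/4 - 1*389126 = -1/4 - 389126 = -1556505/4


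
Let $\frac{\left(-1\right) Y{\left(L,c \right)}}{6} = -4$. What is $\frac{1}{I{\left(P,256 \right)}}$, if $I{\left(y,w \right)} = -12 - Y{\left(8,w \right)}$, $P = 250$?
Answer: $- \frac{1}{36} \approx -0.027778$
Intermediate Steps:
$Y{\left(L,c \right)} = 24$ ($Y{\left(L,c \right)} = \left(-6\right) \left(-4\right) = 24$)
$I{\left(y,w \right)} = -36$ ($I{\left(y,w \right)} = -12 - 24 = -36$)
$\frac{1}{I{\left(P,256 \right)}} = \frac{1}{-36} = - \frac{1}{36}$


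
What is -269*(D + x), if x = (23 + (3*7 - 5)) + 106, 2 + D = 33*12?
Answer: -144991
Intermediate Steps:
D = 394 (D = -2 + 33*12 = -2 + 396 = 394)
x = 145 (x = (23 + (21 - 5)) + 106 = (23 + 16) + 106 = 39 + 106 = 145)
-269*(D + x) = -269*(394 + 145) = -269*539 = -144991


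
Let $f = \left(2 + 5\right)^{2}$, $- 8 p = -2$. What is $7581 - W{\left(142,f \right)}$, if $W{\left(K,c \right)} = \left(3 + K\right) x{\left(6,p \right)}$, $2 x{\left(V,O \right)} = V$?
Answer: $7146$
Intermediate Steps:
$p = \frac{1}{4}$ ($p = \left(- \frac{1}{8}\right) \left(-2\right) = \frac{1}{4} \approx 0.25$)
$x{\left(V,O \right)} = \frac{V}{2}$
$f = 49$ ($f = 7^{2} = 49$)
$W{\left(K,c \right)} = 9 + 3 K$ ($W{\left(K,c \right)} = \left(3 + K\right) \frac{1}{2} \cdot 6 = \left(3 + K\right) 3 = 9 + 3 K$)
$7581 - W{\left(142,f \right)} = 7581 - \left(9 + 3 \cdot 142\right) = 7581 - \left(9 + 426\right) = 7581 - 435 = 7146$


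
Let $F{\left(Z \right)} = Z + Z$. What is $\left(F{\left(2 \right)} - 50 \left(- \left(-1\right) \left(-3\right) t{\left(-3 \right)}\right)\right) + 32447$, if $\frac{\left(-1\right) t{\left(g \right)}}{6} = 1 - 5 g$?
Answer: $18051$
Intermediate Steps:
$t{\left(g \right)} = -6 + 30 g$ ($t{\left(g \right)} = - 6 \left(1 - 5 g\right) = -6 + 30 g$)
$F{\left(Z \right)} = 2 Z$
$\left(F{\left(2 \right)} - 50 \left(- \left(-1\right) \left(-3\right) t{\left(-3 \right)}\right)\right) + 32447 = \left(2 \cdot 2 - 50 \left(- \left(-1\right) \left(-3\right) \left(-6 + 30 \left(-3\right)\right)\right)\right) + 32447 = \left(4 - 50 \left(- 3 \left(-6 - 90\right)\right)\right) + 32447 = \left(4 - 50 \left(- 3 \left(-96\right)\right)\right) + 32447 = \left(4 - 50 \left(\left(-1\right) \left(-288\right)\right)\right) + 32447 = \left(4 - 14400\right) + 32447 = -14396 + 32447 = 18051$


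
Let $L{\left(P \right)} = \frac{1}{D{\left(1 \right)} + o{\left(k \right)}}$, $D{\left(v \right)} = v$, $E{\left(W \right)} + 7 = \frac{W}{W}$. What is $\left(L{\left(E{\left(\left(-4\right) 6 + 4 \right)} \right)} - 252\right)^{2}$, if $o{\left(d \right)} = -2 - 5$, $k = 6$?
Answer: $\frac{2289169}{36} \approx 63588.0$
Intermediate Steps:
$E{\left(W \right)} = -6$ ($E{\left(W \right)} = -7 + \frac{W}{W} = -7 + 1 = -6$)
$o{\left(d \right)} = -7$ ($o{\left(d \right)} = -2 - 5 = -7$)
$L{\left(P \right)} = - \frac{1}{6}$ ($L{\left(P \right)} = \frac{1}{1 - 7} = \frac{1}{-6} = - \frac{1}{6}$)
$\left(L{\left(E{\left(\left(-4\right) 6 + 4 \right)} \right)} - 252\right)^{2} = \left(- \frac{1}{6} - 252\right)^{2} = \left(- \frac{1513}{6}\right)^{2} = \frac{2289169}{36}$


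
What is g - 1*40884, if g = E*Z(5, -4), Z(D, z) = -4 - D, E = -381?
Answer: -37455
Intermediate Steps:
g = 3429 (g = -381*(-4 - 1*5) = -381*(-4 - 5) = -381*(-9) = 3429)
g - 1*40884 = 3429 - 1*40884 = 3429 - 40884 = -37455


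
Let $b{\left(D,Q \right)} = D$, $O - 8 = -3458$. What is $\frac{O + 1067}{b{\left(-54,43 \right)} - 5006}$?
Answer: $\frac{2383}{5060} \approx 0.47095$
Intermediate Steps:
$O = -3450$ ($O = 8 - 3458 = -3450$)
$\frac{O + 1067}{b{\left(-54,43 \right)} - 5006} = \frac{-3450 + 1067}{-54 - 5006} = - \frac{2383}{-5060} = \left(-2383\right) \left(- \frac{1}{5060}\right) = \frac{2383}{5060}$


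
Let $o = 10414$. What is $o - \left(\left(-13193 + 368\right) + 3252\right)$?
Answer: $19987$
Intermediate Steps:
$o - \left(\left(-13193 + 368\right) + 3252\right) = 10414 - \left(\left(-13193 + 368\right) + 3252\right) = 10414 - \left(-12825 + 3252\right) = 10414 - -9573 = 10414 + 9573 = 19987$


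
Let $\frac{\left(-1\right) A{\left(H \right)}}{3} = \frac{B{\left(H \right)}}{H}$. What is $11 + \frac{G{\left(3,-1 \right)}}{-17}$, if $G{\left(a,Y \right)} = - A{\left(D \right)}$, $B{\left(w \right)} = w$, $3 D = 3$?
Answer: $\frac{184}{17} \approx 10.824$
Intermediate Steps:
$D = 1$ ($D = \frac{1}{3} \cdot 3 = 1$)
$A{\left(H \right)} = -3$ ($A{\left(H \right)} = - 3 \frac{H}{H} = \left(-3\right) 1 = -3$)
$G{\left(a,Y \right)} = 3$ ($G{\left(a,Y \right)} = \left(-1\right) \left(-3\right) = 3$)
$11 + \frac{G{\left(3,-1 \right)}}{-17} = 11 + \frac{1}{-17} \cdot 3 = 11 - \frac{3}{17} = \frac{184}{17}$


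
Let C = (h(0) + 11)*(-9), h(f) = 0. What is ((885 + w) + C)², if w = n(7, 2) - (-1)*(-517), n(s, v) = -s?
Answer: 68644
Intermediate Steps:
w = -524 (w = -1*7 - (-1)*(-517) = -7 - 1*517 = -7 - 517 = -524)
C = -99 (C = (0 + 11)*(-9) = 11*(-9) = -99)
((885 + w) + C)² = ((885 - 524) - 99)² = (361 - 99)² = 262² = 68644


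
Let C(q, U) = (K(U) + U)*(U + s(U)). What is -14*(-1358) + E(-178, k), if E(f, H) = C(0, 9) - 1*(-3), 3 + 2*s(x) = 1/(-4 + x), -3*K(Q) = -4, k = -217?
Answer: 286403/15 ≈ 19094.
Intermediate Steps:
K(Q) = 4/3 (K(Q) = -1/3*(-4) = 4/3)
s(x) = -3/2 + 1/(2*(-4 + x))
C(q, U) = (4/3 + U)*(U + (13 - 3*U)/(2*(-4 + U)))
E(f, H) = 1223/15 (E(f, H) = (52 - 25*9**2 - 5*9 + 6*9**3)/(6*(-4 + 9)) - 1*(-3) = (1/6)*(52 - 25*81 - 45 + 6*729)/5 + 3 = (1/6)*(1/5)*(52 - 2025 - 45 + 4374) + 3 = (1/6)*(1/5)*2356 + 3 = 1178/15 + 3 = 1223/15)
-14*(-1358) + E(-178, k) = -14*(-1358) + 1223/15 = 19012 + 1223/15 = 286403/15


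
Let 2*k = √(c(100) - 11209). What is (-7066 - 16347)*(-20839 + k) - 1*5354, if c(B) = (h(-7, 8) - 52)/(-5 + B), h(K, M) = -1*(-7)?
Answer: 487898153 - 23413*I*√1011655/19 ≈ 4.879e+8 - 1.2394e+6*I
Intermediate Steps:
h(K, M) = 7
c(B) = -45/(-5 + B) (c(B) = (7 - 52)/(-5 + B) = -45/(-5 + B))
k = I*√1011655/19 (k = √(-45/(-5 + 100) - 11209)/2 = √(-45/95 - 11209)/2 = √(-45*1/95 - 11209)/2 = √(-9/19 - 11209)/2 = √(-212980/19)/2 = (2*I*√1011655/19)/2 = I*√1011655/19 ≈ 52.937*I)
(-7066 - 16347)*(-20839 + k) - 1*5354 = (-7066 - 16347)*(-20839 + I*√1011655/19) - 1*5354 = -23413*(-20839 + I*√1011655/19) - 5354 = (487903507 - 23413*I*√1011655/19) - 5354 = 487898153 - 23413*I*√1011655/19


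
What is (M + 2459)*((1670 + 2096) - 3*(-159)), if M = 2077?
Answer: 19246248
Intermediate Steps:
(M + 2459)*((1670 + 2096) - 3*(-159)) = (2077 + 2459)*((1670 + 2096) - 3*(-159)) = 4536*(3766 + 477) = 4536*4243 = 19246248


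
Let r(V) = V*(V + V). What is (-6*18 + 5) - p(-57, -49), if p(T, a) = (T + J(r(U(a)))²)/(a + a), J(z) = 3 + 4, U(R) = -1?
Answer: -5051/49 ≈ -103.08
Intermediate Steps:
r(V) = 2*V² (r(V) = V*(2*V) = 2*V²)
J(z) = 7
p(T, a) = (49 + T)/(2*a) (p(T, a) = (T + 7²)/(a + a) = (T + 49)/((2*a)) = (49 + T)*(1/(2*a)) = (49 + T)/(2*a))
(-6*18 + 5) - p(-57, -49) = (-6*18 + 5) - (49 - 57)/(2*(-49)) = (-108 + 5) - (-1)*(-8)/(2*49) = -103 - 1*4/49 = -103 - 4/49 = -5051/49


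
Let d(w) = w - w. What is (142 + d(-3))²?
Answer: 20164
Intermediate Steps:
d(w) = 0
(142 + d(-3))² = (142 + 0)² = 142² = 20164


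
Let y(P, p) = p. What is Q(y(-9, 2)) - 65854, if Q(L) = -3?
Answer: -65857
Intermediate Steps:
Q(y(-9, 2)) - 65854 = -3 - 65854 = -65857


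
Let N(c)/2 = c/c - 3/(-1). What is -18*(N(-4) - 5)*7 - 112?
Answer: -490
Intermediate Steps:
N(c) = 8 (N(c) = 2*(c/c - 3/(-1)) = 2*(1 - 3*(-1)) = 2*(1 + 3) = 2*4 = 8)
-18*(N(-4) - 5)*7 - 112 = -18*(8 - 5)*7 - 112 = -54*7 - 112 = -18*21 - 112 = -378 - 112 = -490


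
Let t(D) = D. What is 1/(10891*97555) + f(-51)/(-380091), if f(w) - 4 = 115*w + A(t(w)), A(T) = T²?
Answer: 3463657486391/403835856806955 ≈ 0.0085769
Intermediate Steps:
f(w) = 4 + w² + 115*w (f(w) = 4 + (115*w + w²) = 4 + (w² + 115*w) = 4 + w² + 115*w)
1/(10891*97555) + f(-51)/(-380091) = 1/(10891*97555) + (4 + (-51)² + 115*(-51))/(-380091) = (1/10891)*(1/97555) + (4 + 2601 - 5865)*(-1/380091) = 1/1062471505 - 3260*(-1/380091) = 1/1062471505 + 3260/380091 = 3463657486391/403835856806955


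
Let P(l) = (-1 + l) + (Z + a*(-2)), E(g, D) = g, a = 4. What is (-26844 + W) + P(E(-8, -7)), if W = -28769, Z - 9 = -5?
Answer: -55626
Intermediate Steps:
Z = 4 (Z = 9 - 5 = 4)
P(l) = -5 + l (P(l) = (-1 + l) + (4 + 4*(-2)) = (-1 + l) + (4 - 8) = (-1 + l) - 4 = -5 + l)
(-26844 + W) + P(E(-8, -7)) = (-26844 - 28769) + (-5 - 8) = -55613 - 13 = -55626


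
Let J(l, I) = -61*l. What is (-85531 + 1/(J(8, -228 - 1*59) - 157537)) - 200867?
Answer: -45258043951/158025 ≈ -2.8640e+5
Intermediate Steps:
(-85531 + 1/(J(8, -228 - 1*59) - 157537)) - 200867 = (-85531 + 1/(-61*8 - 157537)) - 200867 = (-85531 + 1/(-488 - 157537)) - 200867 = (-85531 + 1/(-158025)) - 200867 = (-85531 - 1/158025) - 200867 = -13516036276/158025 - 200867 = -45258043951/158025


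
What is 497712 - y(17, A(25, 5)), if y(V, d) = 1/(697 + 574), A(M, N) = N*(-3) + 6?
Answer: 632591951/1271 ≈ 4.9771e+5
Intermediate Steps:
A(M, N) = 6 - 3*N (A(M, N) = -3*N + 6 = 6 - 3*N)
y(V, d) = 1/1271
497712 - y(17, A(25, 5)) = 497712 - 1*1/1271 = 497712 - 1/1271 = 632591951/1271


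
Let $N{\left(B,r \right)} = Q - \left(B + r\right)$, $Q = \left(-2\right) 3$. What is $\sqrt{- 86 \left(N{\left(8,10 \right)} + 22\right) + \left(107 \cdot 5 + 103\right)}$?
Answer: $9 \sqrt{10} \approx 28.461$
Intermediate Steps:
$Q = -6$
$N{\left(B,r \right)} = -6 - B - r$ ($N{\left(B,r \right)} = -6 - \left(B + r\right) = -6 - B - r$)
$\sqrt{- 86 \left(N{\left(8,10 \right)} + 22\right) + \left(107 \cdot 5 + 103\right)} = \sqrt{- 86 \left(\left(-6 - 8 - 10\right) + 22\right) + \left(107 \cdot 5 + 103\right)} = \sqrt{- 86 \left(\left(-6 - 8 - 10\right) + 22\right) + \left(535 + 103\right)} = \sqrt{- 86 \left(-24 + 22\right) + 638} = \sqrt{\left(-86\right) \left(-2\right) + 638} = \sqrt{172 + 638} = \sqrt{810} = 9 \sqrt{10}$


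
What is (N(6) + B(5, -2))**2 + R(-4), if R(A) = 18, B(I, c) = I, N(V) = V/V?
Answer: 54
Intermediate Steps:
N(V) = 1
(N(6) + B(5, -2))**2 + R(-4) = (1 + 5)**2 + 18 = 6**2 + 18 = 36 + 18 = 54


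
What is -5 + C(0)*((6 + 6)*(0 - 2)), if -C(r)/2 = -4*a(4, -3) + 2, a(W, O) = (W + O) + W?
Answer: -869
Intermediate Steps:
a(W, O) = O + 2*W (a(W, O) = (O + W) + W = O + 2*W)
C(r) = 36 (C(r) = -2*(-4*(-3 + 2*4) + 2) = -2*(-4*(-3 + 8) + 2) = -2*(-4*5 + 2) = -2*(-20 + 2) = -2*(-18) = 36)
-5 + C(0)*((6 + 6)*(0 - 2)) = -5 + 36*((6 + 6)*(0 - 2)) = -5 + 36*(12*(-2)) = -5 + 36*(-24) = -5 - 864 = -869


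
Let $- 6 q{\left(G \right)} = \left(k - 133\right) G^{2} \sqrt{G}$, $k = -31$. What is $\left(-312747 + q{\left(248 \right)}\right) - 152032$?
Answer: $-464779 + \frac{10086656 \sqrt{62}}{3} \approx 2.6009 \cdot 10^{7}$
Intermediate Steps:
$q{\left(G \right)} = \frac{82 G^{\frac{5}{2}}}{3}$ ($q{\left(G \right)} = - \frac{\left(-31 - 133\right) G^{2} \sqrt{G}}{6} = - \frac{- 164 G^{2} \sqrt{G}}{6} = - \frac{\left(-164\right) G^{\frac{5}{2}}}{6} = \frac{82 G^{\frac{5}{2}}}{3}$)
$\left(-312747 + q{\left(248 \right)}\right) - 152032 = \left(-312747 + \frac{82 \cdot 248^{\frac{5}{2}}}{3}\right) - 152032 = \left(-312747 + \frac{82 \cdot 123008 \sqrt{62}}{3}\right) - 152032 = \left(-312747 + \frac{10086656 \sqrt{62}}{3}\right) - 152032 = -464779 + \frac{10086656 \sqrt{62}}{3}$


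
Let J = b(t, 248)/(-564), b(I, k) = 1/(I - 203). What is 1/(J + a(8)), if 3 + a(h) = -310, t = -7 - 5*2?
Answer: -124080/38837039 ≈ -0.0031949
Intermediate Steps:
t = -17 (t = -7 - 10 = -17)
a(h) = -313 (a(h) = -3 - 310 = -313)
b(I, k) = 1/(-203 + I)
J = 1/124080 (J = 1/(-203 - 17*(-564)) = -1/564/(-220) = -1/220*(-1/564) = 1/124080 ≈ 8.0593e-6)
1/(J + a(8)) = 1/(1/124080 - 313) = 1/(-38837039/124080) = -124080/38837039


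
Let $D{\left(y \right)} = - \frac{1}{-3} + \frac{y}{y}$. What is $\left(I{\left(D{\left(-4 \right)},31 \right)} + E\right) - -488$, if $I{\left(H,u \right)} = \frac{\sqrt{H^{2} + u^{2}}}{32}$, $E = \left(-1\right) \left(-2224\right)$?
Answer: $2712 + \frac{\sqrt{8665}}{96} \approx 2713.0$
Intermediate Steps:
$E = 2224$
$D{\left(y \right)} = \frac{4}{3}$ ($D{\left(y \right)} = \left(-1\right) \left(- \frac{1}{3}\right) + 1 = \frac{1}{3} + 1 = \frac{4}{3}$)
$I{\left(H,u \right)} = \frac{\sqrt{H^{2} + u^{2}}}{32}$ ($I{\left(H,u \right)} = \sqrt{H^{2} + u^{2}} \cdot \frac{1}{32} = \frac{\sqrt{H^{2} + u^{2}}}{32}$)
$\left(I{\left(D{\left(-4 \right)},31 \right)} + E\right) - -488 = \left(\frac{\sqrt{\left(\frac{4}{3}\right)^{2} + 31^{2}}}{32} + 2224\right) - -488 = \left(\frac{\sqrt{\frac{16}{9} + 961}}{32} + 2224\right) + 488 = \left(\frac{\sqrt{\frac{8665}{9}}}{32} + 2224\right) + 488 = \left(\frac{\frac{1}{3} \sqrt{8665}}{32} + 2224\right) + 488 = \left(\frac{\sqrt{8665}}{96} + 2224\right) + 488 = \left(2224 + \frac{\sqrt{8665}}{96}\right) + 488 = 2712 + \frac{\sqrt{8665}}{96}$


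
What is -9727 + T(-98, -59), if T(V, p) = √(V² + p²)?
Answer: -9727 + √13085 ≈ -9612.6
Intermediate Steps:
-9727 + T(-98, -59) = -9727 + √((-98)² + (-59)²) = -9727 + √(9604 + 3481) = -9727 + √13085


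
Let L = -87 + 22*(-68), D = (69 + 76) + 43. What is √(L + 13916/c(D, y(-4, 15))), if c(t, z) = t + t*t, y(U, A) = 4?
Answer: I*√283174530/423 ≈ 39.782*I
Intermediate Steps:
D = 188 (D = 145 + 43 = 188)
c(t, z) = t + t²
L = -1583 (L = -87 - 1496 = -1583)
√(L + 13916/c(D, y(-4, 15))) = √(-1583 + 13916/((188*(1 + 188)))) = √(-1583 + 13916/((188*189))) = √(-1583 + 13916/35532) = √(-1583 + 13916*(1/35532)) = √(-1583 + 497/1269) = √(-2008330/1269) = I*√283174530/423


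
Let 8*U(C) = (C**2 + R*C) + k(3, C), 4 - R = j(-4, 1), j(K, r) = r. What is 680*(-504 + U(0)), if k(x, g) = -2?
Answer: -342890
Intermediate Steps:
R = 3 (R = 4 - 1*1 = 4 - 1 = 3)
U(C) = -1/4 + C**2/8 + 3*C/8 (U(C) = ((C**2 + 3*C) - 2)/8 = (-2 + C**2 + 3*C)/8 = -1/4 + C**2/8 + 3*C/8)
680*(-504 + U(0)) = 680*(-504 + (-1/4 + (1/8)*0**2 + (3/8)*0)) = 680*(-504 + (-1/4 + (1/8)*0 + 0)) = 680*(-504 + (-1/4 + 0 + 0)) = 680*(-504 - 1/4) = 680*(-2017/4) = -342890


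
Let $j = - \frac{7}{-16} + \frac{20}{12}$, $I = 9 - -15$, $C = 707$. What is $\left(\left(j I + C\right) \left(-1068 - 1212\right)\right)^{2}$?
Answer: $2982874410000$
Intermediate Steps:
$I = 24$ ($I = 9 + 15 = 24$)
$j = \frac{101}{48}$ ($j = \left(-7\right) \left(- \frac{1}{16}\right) + 20 \cdot \frac{1}{12} = \frac{7}{16} + \frac{5}{3} = \frac{101}{48} \approx 2.1042$)
$\left(\left(j I + C\right) \left(-1068 - 1212\right)\right)^{2} = \left(\left(\frac{101}{48} \cdot 24 + 707\right) \left(-1068 - 1212\right)\right)^{2} = \left(\left(\frac{101}{2} + 707\right) \left(-2280\right)\right)^{2} = \left(\frac{1515}{2} \left(-2280\right)\right)^{2} = \left(-1727100\right)^{2} = 2982874410000$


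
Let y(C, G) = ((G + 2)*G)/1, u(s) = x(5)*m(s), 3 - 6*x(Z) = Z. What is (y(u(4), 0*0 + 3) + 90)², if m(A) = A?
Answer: 11025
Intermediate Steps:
x(Z) = ½ - Z/6
u(s) = -s/3 (u(s) = (½ - ⅙*5)*s = (½ - ⅚)*s = -s/3)
y(C, G) = G*(2 + G) (y(C, G) = ((2 + G)*G)*1 = (G*(2 + G))*1 = G*(2 + G))
(y(u(4), 0*0 + 3) + 90)² = ((0*0 + 3)*(2 + (0*0 + 3)) + 90)² = ((0 + 3)*(2 + (0 + 3)) + 90)² = (3*(2 + 3) + 90)² = (3*5 + 90)² = (15 + 90)² = 105² = 11025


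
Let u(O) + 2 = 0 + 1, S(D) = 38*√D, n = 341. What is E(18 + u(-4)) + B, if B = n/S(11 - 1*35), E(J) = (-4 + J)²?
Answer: 169 - 341*I*√6/456 ≈ 169.0 - 1.8317*I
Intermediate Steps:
u(O) = -1 (u(O) = -2 + (0 + 1) = -2 + 1 = -1)
B = -341*I*√6/456 (B = 341/((38*√(11 - 1*35))) = 341/((38*√(11 - 35))) = 341/((38*√(-24))) = 341/((38*(2*I*√6))) = 341/((76*I*√6)) = 341*(-I*√6/456) = -341*I*√6/456 ≈ -1.8317*I)
E(18 + u(-4)) + B = (-4 + (18 - 1))² - 341*I*√6/456 = (-4 + 17)² - 341*I*√6/456 = 13² - 341*I*√6/456 = 169 - 341*I*√6/456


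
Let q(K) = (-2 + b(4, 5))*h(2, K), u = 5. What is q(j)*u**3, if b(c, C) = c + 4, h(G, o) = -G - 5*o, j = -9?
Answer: 32250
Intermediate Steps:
b(c, C) = 4 + c
q(K) = -12 - 30*K (q(K) = (-2 + (4 + 4))*(-1*2 - 5*K) = (-2 + 8)*(-2 - 5*K) = 6*(-2 - 5*K) = -12 - 30*K)
q(j)*u**3 = (-12 - 30*(-9))*5**3 = (-12 + 270)*125 = 258*125 = 32250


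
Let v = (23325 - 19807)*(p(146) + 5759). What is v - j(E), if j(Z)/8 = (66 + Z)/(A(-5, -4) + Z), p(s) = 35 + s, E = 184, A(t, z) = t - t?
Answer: 480628910/23 ≈ 2.0897e+7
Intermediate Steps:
A(t, z) = 0
j(Z) = 8*(66 + Z)/Z (j(Z) = 8*((66 + Z)/(0 + Z)) = 8*((66 + Z)/Z) = 8*(66 + Z)/Z)
v = 20896920 (v = (23325 - 19807)*((35 + 146) + 5759) = 3518*(181 + 5759) = 3518*5940 = 20896920)
v - j(E) = 20896920 - (8 + 528/184) = 20896920 - (8 + 528*(1/184)) = 20896920 - (8 + 66/23) = 20896920 - 1*250/23 = 20896920 - 250/23 = 480628910/23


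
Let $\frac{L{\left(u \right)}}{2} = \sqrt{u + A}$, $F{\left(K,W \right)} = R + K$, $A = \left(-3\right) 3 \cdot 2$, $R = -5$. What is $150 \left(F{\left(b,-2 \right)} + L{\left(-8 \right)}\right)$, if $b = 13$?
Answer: $1200 + 300 i \sqrt{26} \approx 1200.0 + 1529.7 i$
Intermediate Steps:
$A = -18$ ($A = \left(-9\right) 2 = -18$)
$F{\left(K,W \right)} = -5 + K$
$L{\left(u \right)} = 2 \sqrt{-18 + u}$ ($L{\left(u \right)} = 2 \sqrt{u - 18} = 2 \sqrt{-18 + u}$)
$150 \left(F{\left(b,-2 \right)} + L{\left(-8 \right)}\right) = 150 \left(\left(-5 + 13\right) + 2 \sqrt{-18 - 8}\right) = 150 \left(8 + 2 \sqrt{-26}\right) = 150 \left(8 + 2 i \sqrt{26}\right) = 1200 + 300 i \sqrt{26}$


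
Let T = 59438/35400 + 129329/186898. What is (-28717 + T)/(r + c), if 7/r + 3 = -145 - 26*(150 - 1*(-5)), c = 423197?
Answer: -4313817201627917/63577157554845450 ≈ -0.067852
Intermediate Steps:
T = 170511847/71915100 (T = 59438*(1/35400) + 129329*(1/186898) = 29719/17700 + 5623/8126 = 170511847/71915100 ≈ 2.3710)
r = -7/4178 (r = 7/(-3 + (-145 - 26*(150 - 1*(-5)))) = 7/(-3 + (-145 - 26*(150 + 5))) = 7/(-3 + (-145 - 26*155)) = 7/(-3 + (-145 - 4030)) = 7/(-3 - 4175) = 7/(-4178) = 7*(-1/4178) = -7/4178 ≈ -0.0016754)
(-28717 + T)/(r + c) = (-28717 + 170511847/71915100)/(-7/4178 + 423197) = -2065015414853/(71915100*1768117059/4178) = -2065015414853/71915100*4178/1768117059 = -4313817201627917/63577157554845450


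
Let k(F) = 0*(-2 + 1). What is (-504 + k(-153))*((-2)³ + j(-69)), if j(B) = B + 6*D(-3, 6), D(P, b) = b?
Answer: 20664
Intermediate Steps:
j(B) = 36 + B (j(B) = B + 6*6 = B + 36 = 36 + B)
k(F) = 0 (k(F) = 0*(-1) = 0)
(-504 + k(-153))*((-2)³ + j(-69)) = (-504 + 0)*((-2)³ + (36 - 69)) = -504*(-8 - 33) = -504*(-41) = 20664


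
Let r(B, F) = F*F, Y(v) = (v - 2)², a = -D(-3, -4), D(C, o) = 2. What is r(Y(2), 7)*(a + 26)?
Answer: 1176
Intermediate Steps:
a = -2 (a = -1*2 = -2)
Y(v) = (-2 + v)²
r(B, F) = F²
r(Y(2), 7)*(a + 26) = 7²*(-2 + 26) = 49*24 = 1176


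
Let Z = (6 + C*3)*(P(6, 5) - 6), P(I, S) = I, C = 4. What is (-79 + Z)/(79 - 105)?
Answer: 79/26 ≈ 3.0385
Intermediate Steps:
Z = 0 (Z = (6 + 4*3)*(6 - 6) = (6 + 12)*0 = 18*0 = 0)
(-79 + Z)/(79 - 105) = (-79 + 0)/(79 - 105) = -79/(-26) = -79*(-1/26) = 79/26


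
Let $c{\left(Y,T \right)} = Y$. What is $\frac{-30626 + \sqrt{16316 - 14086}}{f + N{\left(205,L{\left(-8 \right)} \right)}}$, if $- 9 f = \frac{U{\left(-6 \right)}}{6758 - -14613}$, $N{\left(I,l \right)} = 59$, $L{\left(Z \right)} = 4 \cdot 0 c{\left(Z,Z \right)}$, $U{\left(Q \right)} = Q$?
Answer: $- \frac{1963524738}{3782669} + \frac{64113 \sqrt{2230}}{3782669} \approx -518.28$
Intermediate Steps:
$L{\left(Z \right)} = 0$ ($L{\left(Z \right)} = 4 \cdot 0 Z = 0 Z = 0$)
$f = \frac{2}{64113}$ ($f = - \frac{\left(-6\right) \frac{1}{6758 - -14613}}{9} = - \frac{\left(-6\right) \frac{1}{6758 + 14613}}{9} = - \frac{\left(-6\right) \frac{1}{21371}}{9} = \left(- \frac{1}{9}\right) \left(- \frac{6}{21371}\right) = \frac{2}{64113} \approx 3.1195 \cdot 10^{-5}$)
$\frac{-30626 + \sqrt{16316 - 14086}}{f + N{\left(205,L{\left(-8 \right)} \right)}} = \frac{-30626 + \sqrt{16316 - 14086}}{\frac{2}{64113} + 59} = \frac{-30626 + \sqrt{2230}}{\frac{3782669}{64113}} = \left(-30626 + \sqrt{2230}\right) \frac{64113}{3782669} = - \frac{1963524738}{3782669} + \frac{64113 \sqrt{2230}}{3782669}$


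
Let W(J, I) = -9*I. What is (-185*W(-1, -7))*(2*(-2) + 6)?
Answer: -23310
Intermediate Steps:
(-185*W(-1, -7))*(2*(-2) + 6) = (-(-1665)*(-7))*(2*(-2) + 6) = (-185*63)*(-4 + 6) = -11655*2 = -23310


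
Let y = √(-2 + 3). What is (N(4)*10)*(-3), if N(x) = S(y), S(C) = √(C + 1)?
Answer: -30*√2 ≈ -42.426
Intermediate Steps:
y = 1 (y = √1 = 1)
S(C) = √(1 + C)
N(x) = √2 (N(x) = √(1 + 1) = √2)
(N(4)*10)*(-3) = (√2*10)*(-3) = (10*√2)*(-3) = -30*√2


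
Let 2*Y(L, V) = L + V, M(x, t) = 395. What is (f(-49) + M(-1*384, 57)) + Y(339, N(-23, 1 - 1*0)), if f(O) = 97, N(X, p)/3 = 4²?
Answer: 1371/2 ≈ 685.50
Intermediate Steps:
N(X, p) = 48 (N(X, p) = 3*4² = 3*16 = 48)
Y(L, V) = L/2 + V/2 (Y(L, V) = (L + V)/2 = L/2 + V/2)
(f(-49) + M(-1*384, 57)) + Y(339, N(-23, 1 - 1*0)) = (97 + 395) + ((½)*339 + (½)*48) = 492 + (339/2 + 24) = 492 + 387/2 = 1371/2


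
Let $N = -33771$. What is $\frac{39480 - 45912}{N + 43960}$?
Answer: $- \frac{6432}{10189} \approx -0.63127$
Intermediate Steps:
$\frac{39480 - 45912}{N + 43960} = \frac{39480 - 45912}{-33771 + 43960} = - \frac{6432}{10189}$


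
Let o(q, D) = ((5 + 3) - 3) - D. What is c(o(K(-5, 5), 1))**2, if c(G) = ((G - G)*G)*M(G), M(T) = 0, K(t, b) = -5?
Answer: 0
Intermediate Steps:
o(q, D) = 5 - D (o(q, D) = (8 - 3) - D = 5 - D)
c(G) = 0 (c(G) = ((G - G)*G)*0 = (0*G)*0 = 0*0 = 0)
c(o(K(-5, 5), 1))**2 = 0**2 = 0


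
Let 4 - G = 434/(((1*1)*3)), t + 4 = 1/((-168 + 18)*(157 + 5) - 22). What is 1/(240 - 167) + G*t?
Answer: 1498578950/2663259 ≈ 562.69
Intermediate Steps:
t = -97289/24322 (t = -4 + 1/((-168 + 18)*(157 + 5) - 22) = -4 + 1/(-150*162 - 22) = -4 + 1/(-24300 - 22) = -4 + 1/(-24322) = -4 - 1/24322 = -97289/24322 ≈ -4.0000)
G = -422/3 (G = 4 - 434/((1*1)*3) = 4 - 434/(1*3) = 4 - 434/3 = -422/3 ≈ -140.67)
1/(240 - 167) + G*t = 1/(240 - 167) - 422/3*(-97289/24322) = 1/73 + 20527979/36483 = 1498578950/2663259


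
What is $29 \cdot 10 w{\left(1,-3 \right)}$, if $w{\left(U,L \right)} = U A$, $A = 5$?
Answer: $1450$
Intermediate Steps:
$w{\left(U,L \right)} = 5 U$ ($w{\left(U,L \right)} = U 5 = 5 U$)
$29 \cdot 10 w{\left(1,-3 \right)} = 29 \cdot 10 \cdot 5 \cdot 1 = 290 \cdot 5 = 1450$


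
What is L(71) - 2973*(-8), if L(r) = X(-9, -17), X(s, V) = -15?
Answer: 23769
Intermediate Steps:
L(r) = -15
L(71) - 2973*(-8) = -15 - 2973*(-8) = -15 - 1*(-23784) = -15 + 23784 = 23769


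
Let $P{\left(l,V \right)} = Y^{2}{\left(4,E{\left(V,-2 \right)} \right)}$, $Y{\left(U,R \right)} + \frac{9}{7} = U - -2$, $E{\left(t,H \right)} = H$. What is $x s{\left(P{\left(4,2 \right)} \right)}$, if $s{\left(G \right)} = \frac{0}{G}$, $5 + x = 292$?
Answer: $0$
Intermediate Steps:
$Y{\left(U,R \right)} = \frac{5}{7} + U$ ($Y{\left(U,R \right)} = - \frac{9}{7} + \left(U - -2\right) = - \frac{9}{7} + \left(U + 2\right) = - \frac{9}{7} + \left(2 + U\right) = \frac{5}{7} + U$)
$x = 287$ ($x = -5 + 292 = 287$)
$P{\left(l,V \right)} = \frac{1089}{49}$ ($P{\left(l,V \right)} = \left(\frac{5}{7} + 4\right)^{2} = \left(\frac{33}{7}\right)^{2} = \frac{1089}{49}$)
$s{\left(G \right)} = 0$
$x s{\left(P{\left(4,2 \right)} \right)} = 287 \cdot 0 = 0$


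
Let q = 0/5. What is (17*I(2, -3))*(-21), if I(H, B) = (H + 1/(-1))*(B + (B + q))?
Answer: 2142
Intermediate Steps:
q = 0 (q = 0*(1/5) = 0)
I(H, B) = 2*B*(-1 + H) (I(H, B) = (H + 1/(-1))*(B + (B + 0)) = (H + 1*(-1))*(B + B) = (H - 1)*(2*B) = (-1 + H)*(2*B) = 2*B*(-1 + H))
(17*I(2, -3))*(-21) = (17*(2*(-3)*(-1 + 2)))*(-21) = (17*(2*(-3)*1))*(-21) = (17*(-6))*(-21) = -102*(-21) = 2142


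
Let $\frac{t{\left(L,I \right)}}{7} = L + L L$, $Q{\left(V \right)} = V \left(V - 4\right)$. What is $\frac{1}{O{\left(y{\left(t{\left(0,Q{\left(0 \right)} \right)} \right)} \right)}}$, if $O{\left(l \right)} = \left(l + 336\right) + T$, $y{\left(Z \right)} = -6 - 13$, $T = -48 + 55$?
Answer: $\frac{1}{324} \approx 0.0030864$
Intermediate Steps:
$Q{\left(V \right)} = V \left(-4 + V\right)$
$T = 7$
$t{\left(L,I \right)} = 7 L + 7 L^{2}$ ($t{\left(L,I \right)} = 7 \left(L + L L\right) = 7 \left(L + L^{2}\right) = 7 L + 7 L^{2}$)
$y{\left(Z \right)} = -19$ ($y{\left(Z \right)} = -6 - 13 = -19$)
$O{\left(l \right)} = 343 + l$ ($O{\left(l \right)} = \left(l + 336\right) + 7 = \left(336 + l\right) + 7 = 343 + l$)
$\frac{1}{O{\left(y{\left(t{\left(0,Q{\left(0 \right)} \right)} \right)} \right)}} = \frac{1}{343 - 19} = \frac{1}{324}$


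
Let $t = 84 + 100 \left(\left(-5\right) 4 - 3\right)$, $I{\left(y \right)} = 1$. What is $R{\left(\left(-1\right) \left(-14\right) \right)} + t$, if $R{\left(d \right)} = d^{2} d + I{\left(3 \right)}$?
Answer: $529$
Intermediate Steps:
$R{\left(d \right)} = 1 + d^{3}$ ($R{\left(d \right)} = d^{2} d + 1 = d^{3} + 1 = 1 + d^{3}$)
$t = -2216$ ($t = 84 + 100 \left(-20 - 3\right) = 84 + 100 \left(-23\right) = 84 - 2300 = -2216$)
$R{\left(\left(-1\right) \left(-14\right) \right)} + t = \left(1 + \left(\left(-1\right) \left(-14\right)\right)^{3}\right) - 2216 = \left(1 + 14^{3}\right) - 2216 = \left(1 + 2744\right) - 2216 = 2745 - 2216 = 529$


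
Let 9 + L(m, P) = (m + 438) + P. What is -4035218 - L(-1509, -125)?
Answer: -4034013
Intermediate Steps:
L(m, P) = 429 + P + m (L(m, P) = -9 + ((m + 438) + P) = -9 + ((438 + m) + P) = -9 + (438 + P + m) = 429 + P + m)
-4035218 - L(-1509, -125) = -4035218 - (429 - 125 - 1509) = -4035218 - 1*(-1205) = -4035218 + 1205 = -4034013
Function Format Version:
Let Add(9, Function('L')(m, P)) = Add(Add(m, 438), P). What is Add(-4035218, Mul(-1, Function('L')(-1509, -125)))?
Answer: -4034013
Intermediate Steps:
Function('L')(m, P) = Add(429, P, m) (Function('L')(m, P) = Add(-9, Add(Add(m, 438), P)) = Add(-9, Add(Add(438, m), P)) = Add(-9, Add(438, P, m)) = Add(429, P, m))
Add(-4035218, Mul(-1, Function('L')(-1509, -125))) = Add(-4035218, Mul(-1, Add(429, -125, -1509))) = Add(-4035218, Mul(-1, -1205)) = Add(-4035218, 1205) = -4034013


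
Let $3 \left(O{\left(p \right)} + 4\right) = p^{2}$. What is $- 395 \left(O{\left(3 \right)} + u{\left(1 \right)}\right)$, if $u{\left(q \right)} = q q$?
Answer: $0$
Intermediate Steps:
$u{\left(q \right)} = q^{2}$
$O{\left(p \right)} = -4 + \frac{p^{2}}{3}$
$- 395 \left(O{\left(3 \right)} + u{\left(1 \right)}\right) = - 395 \left(\left(-4 + \frac{3^{2}}{3}\right) + 1^{2}\right) = - 395 \left(\left(-4 + \frac{1}{3} \cdot 9\right) + 1\right) = - 395 \left(\left(-4 + 3\right) + 1\right) = - 395 \left(-1 + 1\right) = \left(-395\right) 0 = 0$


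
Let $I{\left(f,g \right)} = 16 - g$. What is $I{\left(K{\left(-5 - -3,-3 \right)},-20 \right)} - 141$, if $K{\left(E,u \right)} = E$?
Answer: $-105$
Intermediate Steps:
$I{\left(K{\left(-5 - -3,-3 \right)},-20 \right)} - 141 = \left(16 - -20\right) - 141 = \left(16 + 20\right) - 141 = 36 - 141 = -105$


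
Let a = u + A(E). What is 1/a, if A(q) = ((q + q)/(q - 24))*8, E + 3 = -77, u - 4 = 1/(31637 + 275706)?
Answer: 3995459/65156729 ≈ 0.061321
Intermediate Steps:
u = 1229373/307343 (u = 4 + 1/(31637 + 275706) = 4 + 1/307343 = 1229373/307343 ≈ 4.0000)
E = -80 (E = -3 - 77 = -80)
A(q) = 16*q/(-24 + q) (A(q) = ((2*q)/(-24 + q))*8 = (2*q/(-24 + q))*8 = 16*q/(-24 + q))
a = 65156729/3995459 (a = 1229373/307343 + 16*(-80)/(-24 - 80) = 1229373/307343 + 16*(-80)/(-104) = 1229373/307343 + 16*(-80)*(-1/104) = 1229373/307343 + 160/13 = 65156729/3995459 ≈ 16.308)
1/a = 1/(65156729/3995459) = 3995459/65156729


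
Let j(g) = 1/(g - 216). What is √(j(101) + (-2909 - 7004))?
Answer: 2*I*√32774885/115 ≈ 99.564*I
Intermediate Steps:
j(g) = 1/(-216 + g)
√(j(101) + (-2909 - 7004)) = √(1/(-216 + 101) + (-2909 - 7004)) = √(1/(-115) - 9913) = √(-1/115 - 9913) = √(-1139996/115) = 2*I*√32774885/115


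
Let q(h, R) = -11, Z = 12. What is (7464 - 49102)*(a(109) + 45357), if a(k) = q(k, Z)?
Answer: -1888116748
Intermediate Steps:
a(k) = -11
(7464 - 49102)*(a(109) + 45357) = (7464 - 49102)*(-11 + 45357) = -41638*45346 = -1888116748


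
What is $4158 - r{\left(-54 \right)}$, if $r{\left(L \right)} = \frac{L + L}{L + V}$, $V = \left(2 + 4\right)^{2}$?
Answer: $4152$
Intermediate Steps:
$V = 36$ ($V = 6^{2} = 36$)
$r{\left(L \right)} = \frac{2 L}{36 + L}$ ($r{\left(L \right)} = \frac{L + L}{L + 36} = \frac{2 L}{36 + L}$)
$4158 - r{\left(-54 \right)} = 4158 - 2 \left(-54\right) \frac{1}{36 - 54} = 4158 - 2 \left(-54\right) \frac{1}{-18} = 4158 - 2 \left(-54\right) \left(- \frac{1}{18}\right) = 4158 - 6 = 4152$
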